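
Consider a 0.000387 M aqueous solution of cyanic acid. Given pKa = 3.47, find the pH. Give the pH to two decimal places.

pH = 3.64

HOCN ⇌ OCN- + H+
Ka = 10^(−3.47) = 3.39 × 10^-4
Ka = x²/(0.000387 − x) = 3.39 × 10^-4
x is not negligible relative to C₀; solve x² + 0.000339·x − 1.31e-07 = 0.
x = (−Ka + √(Ka² + 4·Ka·C₀))/2 = 2.30 × 10^-4 M
pH = −log[H+] = −log(2.30 × 10^-4) = 3.64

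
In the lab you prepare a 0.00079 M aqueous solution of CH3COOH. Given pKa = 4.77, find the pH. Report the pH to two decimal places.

CH3COOH ⇌ CH3COO- + H+
Ka = 10^(−4.77) = 1.70 × 10^-5
Ka = [H+]²/(0.00079 − [H+]) = 1.70 × 10^-5
[H+] is not negligible relative to C₀; solve [H+]² + 1.7e-05·[H+] − 1.34e-08 = 0.
[H+] = [−1.7e-05 + √(1.7e-05² + 5.37e-08)]/2 = 1.08 × 10^-4 M
pH = −log(1.08 × 10^-4) = 3.97

pH = 3.97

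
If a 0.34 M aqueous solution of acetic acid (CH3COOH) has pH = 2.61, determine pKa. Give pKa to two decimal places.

pKa = 4.75

[H+] = 10^(-2.61) = 2.45 × 10^-3 M
At equilibrium [HA] = 0.34 − 2.45 × 10^-3 = 3.38 × 10^-1 M
Ka = [H+][A-]/[HA] = (2.45 × 10^-3)² / 3.38 × 10^-1 = 1.78 × 10^-5
pKa = -log(1.78 × 10^-5) = 4.75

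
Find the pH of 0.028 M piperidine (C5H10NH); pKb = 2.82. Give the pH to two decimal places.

pH = 11.76

C5H10NH + H2O ⇌ C5H10NH2+ + OH-
Kb = 10^(−2.82) = 1.51 × 10^-3
Let x = [OH-] at equilibrium. Kb = x²/(0.028 − x).
The 5% rule fails; solving x² + Kb·x − Kb·C₀ = 0 exactly:
x = [−0.00151 + √(0.00151² + 0.000169)]/2 = 5.79 × 10^-3 M
pOH = 2.24, so pH = 14.00 − pOH = 11.76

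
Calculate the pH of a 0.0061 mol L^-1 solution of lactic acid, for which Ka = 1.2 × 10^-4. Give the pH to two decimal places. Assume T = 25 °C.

CH3CH(OH)COOH ⇌ CH3CH(OH)COO- + H+
Ka = [H+]²/(0.0061 − [H+]) = 1.2 × 10^-4
The 5% rule fails; solving [H+]² + Ka·[H+] − Ka·C₀ = 0 exactly:
[H+] = [−0.00012 + √(0.00012² + 2.93e-06)]/2 = 7.98 × 10^-4 M
pH = −log[H+] = −log(7.98 × 10^-4) = 3.10

pH = 3.10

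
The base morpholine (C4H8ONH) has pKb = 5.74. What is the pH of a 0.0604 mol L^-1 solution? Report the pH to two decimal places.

pH = 10.52

C4H8ONH + H2O ⇌ C4H8ONH2+ + OH-
Kb = 10^(−5.74) = 1.82 × 10^-6
From the ICE table, Kb = [OH-]²/(0.0604 − [OH-]) = 1.82 × 10^-6.
Neglecting [OH-] in the denominator: [OH-] = √(1.82 × 10^-6 × 0.0604) = 3.32 × 10^-4 M
pOH = −log(3.32 × 10^-4) = 3.48; pH = 14.00 − 3.48 = 10.52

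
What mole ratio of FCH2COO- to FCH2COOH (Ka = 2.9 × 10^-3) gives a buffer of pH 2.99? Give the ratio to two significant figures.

pKa = -log(2.9 × 10^-3) = 2.538
pH = pKa + log(r) ⇒ log(r) = 2.99 − 2.538 = +0.452
r = [FCH2COO-]/[FCH2COOH] = 10^(+0.452) = 2.83

ratio = 2.8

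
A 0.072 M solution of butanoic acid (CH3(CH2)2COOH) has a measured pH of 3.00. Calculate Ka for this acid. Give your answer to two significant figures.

[H+] = 10^(-3.00) = 1.00 × 10^-3 M
At equilibrium [HA] = 0.072 − 1.00 × 10^-3 = 7.10 × 10^-2 M
Ka = [H+][A-]/[HA] = (1.00 × 10^-3)² / 7.10 × 10^-2 = 1.4 × 10^-5

Ka = 1.4 × 10^-5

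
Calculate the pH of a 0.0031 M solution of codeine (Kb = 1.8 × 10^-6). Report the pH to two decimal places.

pH = 9.87

C18H21NO3 + H2O ⇌ C18H22NO3+ + OH-
From the ICE table, Kb = [OH-]²/(0.0031 − [OH-]) = 1.8 × 10^-6.
Neglecting [OH-] in the denominator: [OH-] = √(1.8 × 10^-6 × 0.0031) = 7.47 × 10^-5 M
Check: 2.4% ionized — well under 5%, approximation valid.
pOH = 4.13, so pH = 14.00 − pOH = 9.87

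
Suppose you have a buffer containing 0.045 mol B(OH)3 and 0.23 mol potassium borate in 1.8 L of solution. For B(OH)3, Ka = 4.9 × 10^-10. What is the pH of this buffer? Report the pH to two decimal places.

pKa = −log(4.9 × 10^-10) = 9.310
pH = pKa + log([A⁻]/[HA]) = 9.310 + log(0.23/0.045)
pH = 9.310 + (+0.709) = 10.02

pH = 10.02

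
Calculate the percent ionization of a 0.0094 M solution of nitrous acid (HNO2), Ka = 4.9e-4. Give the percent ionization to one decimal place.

HNO2 ⇌ NO2- + H+; let x = [H+] at equilibrium.
Ka = x²/(C₀ − x); solving the quadratic gives x = 1.92 × 10^-3 M.
% ionization = x/C₀ × 100% = 1.92 × 10^-3/0.0094 × 100% = 20.4%

20.4%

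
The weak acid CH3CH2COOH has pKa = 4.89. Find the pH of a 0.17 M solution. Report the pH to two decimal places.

CH3CH2COOH ⇌ CH3CH2COO- + H+
Ka = 10^(−4.89) = 1.29 × 10^-5
Let x = [H+] at equilibrium. Ka = x²/(0.17 − x).
Since Ka ≪ C₀, x ≈ √(Ka·C₀) = 1.48 × 10^-3 M.
(x/C₀ = 0.87% < 5%, so the approximation holds.)
pH = −log[H+] = −log(1.48 × 10^-3) = 2.83

pH = 2.83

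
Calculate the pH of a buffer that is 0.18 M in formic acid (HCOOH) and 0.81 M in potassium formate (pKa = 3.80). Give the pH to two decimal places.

pH = pKa + log([A⁻]/[HA]) = 3.80 + log(0.81/0.18)
pH = 3.80 + (+0.653) = 4.45

pH = 4.45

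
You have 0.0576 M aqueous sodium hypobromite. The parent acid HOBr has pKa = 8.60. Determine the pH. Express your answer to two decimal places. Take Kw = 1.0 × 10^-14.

OBr- is the conjugate base of the weak acid HOBr.
Ka = 10^(−8.60) = 2.51 × 10^-9
Kb = Kw/Ka = 1.0×10^-14 / 2.51 × 10^-9 = 3.98 × 10^-6
From the ICE table, Kb = [OH-]²/(0.0576 − [OH-]) = 3.98 × 10^-6.
Assume [OH-] ≪ 0.0576: [OH-] ≈ √(3.98 × 10^-6 × 0.0576) = 4.79 × 10^-4 M
Check: 0.83% ionized — well under 5%, approximation valid.
pOH = −log(4.79 × 10^-4) = 3.32; pH = 14.00 − 3.32 = 10.68

pH = 10.68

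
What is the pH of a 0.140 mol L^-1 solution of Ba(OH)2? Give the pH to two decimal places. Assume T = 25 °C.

pH = 13.45

Ba(OH)2 is a strong base (each formula unit releases 2 OH-); [OH-] = 0.28 M.
pOH = -log(0.28) = 0.55
pH = 14.00 - 0.55 = 13.45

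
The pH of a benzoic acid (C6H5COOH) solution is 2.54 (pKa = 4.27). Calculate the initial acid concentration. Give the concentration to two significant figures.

[H+] = 10^(-2.54) = 2.88 × 10^-3 M = x
Ka = 10^(−4.27) = 5.37 × 10^-5
Ka = x²/(C₀ − x) ⇒ C₀ = x + x²/Ka
C₀ = 2.88 × 10^-3 + (2.88 × 10^-3)²/(5.37 × 10^-5) = 1.57 × 10^-1 M

C₀ = 1.6 × 10^-1 M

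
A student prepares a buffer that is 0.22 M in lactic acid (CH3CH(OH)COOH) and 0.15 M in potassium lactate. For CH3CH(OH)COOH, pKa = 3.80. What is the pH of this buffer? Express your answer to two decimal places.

pH = pKa + log([A⁻]/[HA]) = 3.80 + log(0.15/0.22)
pH = 3.80 + (-0.166) = 3.63

pH = 3.63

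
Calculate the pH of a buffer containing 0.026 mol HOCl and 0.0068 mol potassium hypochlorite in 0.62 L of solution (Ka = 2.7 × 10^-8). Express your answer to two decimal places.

pKa = −log(2.7 × 10^-8) = 7.569
pH = pKa + log([A⁻]/[HA]) = 7.569 + log(0.0068/0.026)
pH = 7.569 + (-0.582) = 6.99

pH = 6.99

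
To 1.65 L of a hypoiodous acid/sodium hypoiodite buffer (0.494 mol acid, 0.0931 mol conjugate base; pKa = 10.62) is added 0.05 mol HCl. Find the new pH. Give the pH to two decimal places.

After neutralization: n(HOI) = 0.544 mol, n(OI-) = 0.0431 mol.
Henderson–Hasselbalch with mole ratio 0.0431/0.544: pH = 10.62 + (-1.101)

pH = 9.52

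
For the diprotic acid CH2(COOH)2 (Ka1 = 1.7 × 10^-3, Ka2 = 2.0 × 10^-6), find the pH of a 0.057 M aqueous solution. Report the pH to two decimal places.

pH = 2.04

Ka1 ≫ Ka2, so treat the first dissociation as the only significant source of H+.
Ka1 = x²/(0.057 − x) = 1.7 × 10^-3
Solving the quadratic: x = (−Ka1 + √(Ka1² + 4·Ka1·C₀))/2 = 9.03 × 10^-3 M
pH = −log(9.03 × 10^-3) = 2.04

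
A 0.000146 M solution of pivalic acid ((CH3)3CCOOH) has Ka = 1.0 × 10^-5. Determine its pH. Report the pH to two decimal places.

pH = 4.47

(CH3)3CCOOH ⇌ (CH3)3CCOO- + H+
Ka = x²/(0.000146 − x) = 1.0 × 10^-5
The 5% rule fails; solving x² + Ka·x − Ka·C₀ = 0 exactly:
x = (−Ka + √(Ka² + 4·Ka·C₀))/2 = 3.35 × 10^-5 M
pH = −log[H+] = −log(3.35 × 10^-5) = 4.47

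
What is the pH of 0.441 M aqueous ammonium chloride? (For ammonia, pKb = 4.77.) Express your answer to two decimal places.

NH4+ is the conjugate acid of the weak base NH3.
Kb = 10^(−4.77) = 1.70 × 10^-5
Ka = Kw/Kb = 1.0×10^-14 / 1.70 × 10^-5 = 5.88 × 10^-10
From the ICE table, Ka = x²/(0.441 − x) = 5.88 × 10^-10.
Neglecting x in the denominator: x = √(5.88 × 10^-10 × 0.441) = 1.61 × 10^-5 M
(x/C₀ = 0.0037% < 5%, so the approximation holds.)
pH = −log(1.61 × 10^-5) = 4.79

pH = 4.79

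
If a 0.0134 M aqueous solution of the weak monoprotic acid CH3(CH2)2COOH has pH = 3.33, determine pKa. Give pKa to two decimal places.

pKa = 4.77

[H+] = 10^(-3.33) = 4.68 × 10^-4 M
At equilibrium [HA] = 0.0134 − 4.68 × 10^-4 = 1.29 × 10^-2 M
Ka = [H+][A-]/[HA] = (4.68 × 10^-4)² / 1.29 × 10^-2 = 1.70 × 10^-5
pKa = -log(1.70 × 10^-5) = 4.77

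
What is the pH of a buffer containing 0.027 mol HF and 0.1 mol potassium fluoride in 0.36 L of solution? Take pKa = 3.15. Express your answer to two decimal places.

pH = 3.72

pH = pKa + log([A⁻]/[HA]) = 3.15 + log(0.1/0.027)
pH = 3.15 + (+0.569) = 3.72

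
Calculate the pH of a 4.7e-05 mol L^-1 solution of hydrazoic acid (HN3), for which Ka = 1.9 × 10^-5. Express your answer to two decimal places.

pH = 4.66

HN3 ⇌ N3- + H+
From the ICE table, Ka = [H+]²/(4.7e-05 − [H+]) = 1.9 × 10^-5.
The 5% rule fails; solving [H+]² + Ka·[H+] − Ka·C₀ = 0 exactly:
[H+] = (−Ka + √(Ka² + 4·Ka·C₀))/2 = 2.19 × 10^-5 M
pH = −log[H+] = −log(2.19 × 10^-5) = 4.66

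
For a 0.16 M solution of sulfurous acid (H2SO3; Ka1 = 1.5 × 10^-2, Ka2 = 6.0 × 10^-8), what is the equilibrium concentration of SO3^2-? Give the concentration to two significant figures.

6.0 × 10^-8 M

First ionization gives [H+] ≈ [HSO3-] = 4.21 × 10^-2 M.
Second step: Ka2 = [H+][SO3^2-]/[HSO3-] ≈ [SO3^2-] (since [H+] ≈ [HSO3-]).
So [SO3^2-] ≈ Ka2.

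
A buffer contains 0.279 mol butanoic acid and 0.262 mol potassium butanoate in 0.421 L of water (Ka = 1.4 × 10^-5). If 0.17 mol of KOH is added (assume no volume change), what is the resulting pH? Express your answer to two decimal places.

After neutralization: n(CH3(CH2)2COOH) = 0.109 mol, n(CH3(CH2)2COO-) = 0.432 mol.
pKa = −log(1.4 × 10^-5) = 4.854
pH = pKa + log([A⁻]/[HA]) = 4.854 + log(0.432/0.109) = 4.854 +0.598

pH = 5.45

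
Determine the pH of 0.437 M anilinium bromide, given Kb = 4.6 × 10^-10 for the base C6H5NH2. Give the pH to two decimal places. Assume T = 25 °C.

pH = 2.51

C6H5NH3+ is the conjugate acid of the weak base C6H5NH2.
Ka = Kw/Kb = 1.0×10^-14 / 4.6 × 10^-10 = 2.17 × 10^-5
From the ICE table, Ka = [H+]²/(0.437 − [H+]) = 2.17 × 10^-5.
Assume [H+] ≪ 0.437: [H+] ≈ √(2.17 × 10^-5 × 0.437) = 3.08 × 10^-3 M
pH = −log[H+] = −log(3.08 × 10^-3) = 2.51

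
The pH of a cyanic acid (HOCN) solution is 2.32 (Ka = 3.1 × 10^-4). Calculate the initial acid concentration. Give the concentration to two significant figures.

[H+] = 10^(-2.32) = 4.79 × 10^-3 M = x
Ka = x²/(C₀ − x) ⇒ C₀ = x + x²/Ka
C₀ = 4.79 × 10^-3 + (4.79 × 10^-3)²/(3.1 × 10^-4) = 7.88 × 10^-2 M

C₀ = 7.9 × 10^-2 M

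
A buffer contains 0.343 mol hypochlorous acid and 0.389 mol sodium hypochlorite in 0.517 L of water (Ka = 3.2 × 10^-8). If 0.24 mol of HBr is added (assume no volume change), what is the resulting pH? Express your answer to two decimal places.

pH = 6.90

After neutralization: n(HOCl) = 0.583 mol, n(OCl-) = 0.149 mol.
pKa = −log(3.2 × 10^-8) = 7.495
pH = pKa + log(n_OCl-/n_HOCl) = 7.495 + log(0.149/0.583) = 7.495 + (-0.592)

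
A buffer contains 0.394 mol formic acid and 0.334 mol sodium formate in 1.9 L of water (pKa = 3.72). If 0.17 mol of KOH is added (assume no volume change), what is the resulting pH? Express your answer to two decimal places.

After neutralization: n(HCOOH) = 0.224 mol, n(HCOO-) = 0.504 mol.
pH = pKa + log([A⁻]/[HA]) = 3.72 + log(0.504/0.224) = 3.72 +0.352

pH = 4.07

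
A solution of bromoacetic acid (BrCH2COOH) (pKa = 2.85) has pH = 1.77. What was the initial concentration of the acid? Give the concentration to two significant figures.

C₀ = 2.2 × 10^-1 M

[H+] = 10^(-1.77) = 1.70 × 10^-2 M = x
Ka = 10^(−2.85) = 1.41 × 10^-3
Ka = x²/(C₀ − x) ⇒ C₀ = x + x²/Ka
C₀ = 1.70 × 10^-2 + (1.70 × 10^-2)²/(1.41 × 10^-3) = 2.22 × 10^-1 M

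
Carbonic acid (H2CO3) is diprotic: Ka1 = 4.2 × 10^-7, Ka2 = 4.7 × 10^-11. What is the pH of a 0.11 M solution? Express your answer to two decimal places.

pH = 3.67

Since Ka1 ≫ Ka2, the first ionization dominates [H+].
Ka1 = x²/(0.11 − x) = 4.2 × 10^-7
x ≈ √(4.2 × 10^-7 × 0.11) = 2.15 × 10^-4 M
pH = −log(2.15 × 10^-4) = 3.67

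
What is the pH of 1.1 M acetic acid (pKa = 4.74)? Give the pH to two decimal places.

pH = 2.35

CH3COOH ⇌ CH3COO- + H+
Ka = 10^(−4.74) = 1.82 × 10^-5
From the ICE table, Ka = [H+]²/(1.1 − [H+]) = 1.82 × 10^-5.
Since Ka ≪ C₀, [H+] ≈ √(Ka·C₀) = 4.47 × 10^-3 M.
([H+]/C₀ = 0.41% < 5%, so the approximation holds.)
pH = −log[H+] = −log(4.47 × 10^-3) = 2.35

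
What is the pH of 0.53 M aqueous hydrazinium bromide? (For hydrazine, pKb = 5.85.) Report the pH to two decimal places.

N2H5+ is the conjugate acid of the weak base N2H4.
Kb = 10^(−5.85) = 1.41 × 10^-6
Ka = Kw/Kb = 1.0×10^-14 / 1.41 × 10^-6 = 7.09 × 10^-9
Let x = [H+] at equilibrium. Ka = x²/(0.53 − x).
Neglecting x in the denominator: x = √(7.09 × 10^-9 × 0.53) = 6.13 × 10^-5 M
pH = −log(6.13 × 10^-5) = 4.21

pH = 4.21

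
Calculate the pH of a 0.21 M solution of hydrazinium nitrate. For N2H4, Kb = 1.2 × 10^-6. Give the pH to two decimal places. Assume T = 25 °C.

N2H5+ is the conjugate acid of the weak base N2H4.
Ka = Kw/Kb = 1.0×10^-14 / 1.2 × 10^-6 = 8.33 × 10^-9
From the ICE table, Ka = [H+]²/(0.21 − [H+]) = 8.33 × 10^-9.
Assume [H+] ≪ 0.21: [H+] ≈ √(8.33 × 10^-9 × 0.21) = 4.18 × 10^-5 M
Check: 0.02% ionized — well under 5%, approximation valid.
pH = −log(4.18 × 10^-5) = 4.38

pH = 4.38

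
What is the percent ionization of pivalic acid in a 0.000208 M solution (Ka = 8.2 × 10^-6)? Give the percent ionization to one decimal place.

(CH3)3CCOOH ⇌ (CH3)3CCOO- + H+; let x = [H+] at equilibrium.
Solve x² + 8.2e-06x − 1.71e-09 = 0 → x = 3.74 × 10^-5 M
% ionization = x/C₀ × 100% = 3.74 × 10^-5/0.000208 × 100% = 18.0%

18.0%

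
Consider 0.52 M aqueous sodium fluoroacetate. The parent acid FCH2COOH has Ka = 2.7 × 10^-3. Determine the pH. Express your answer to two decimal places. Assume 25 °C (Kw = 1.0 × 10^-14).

pH = 8.14

FCH2COO- is the conjugate base of the weak acid FCH2COOH.
Kb = Kw/Ka = 1.0×10^-14 / 2.7 × 10^-3 = 3.70 × 10^-12
Kb = [OH-]²/(0.52 − [OH-]) = 3.70 × 10^-12
Assume [OH-] ≪ 0.52: [OH-] ≈ √(3.70 × 10^-12 × 0.52) = 1.39 × 10^-6 M
([OH-]/C₀ = 0.00027% < 5%, so the approximation holds.)
pOH = −log(1.39 × 10^-6) = 5.86; pH = 14.00 − 5.86 = 8.14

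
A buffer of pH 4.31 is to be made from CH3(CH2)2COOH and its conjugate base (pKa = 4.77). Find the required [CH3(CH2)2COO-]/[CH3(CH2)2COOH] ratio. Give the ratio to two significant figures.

pH = pKa + log(r) ⇒ log(r) = 4.31 − 4.77 = -0.46
r = [CH3(CH2)2COO-]/[CH3(CH2)2COOH] = 10^(-0.46) = 0.347

ratio = 0.35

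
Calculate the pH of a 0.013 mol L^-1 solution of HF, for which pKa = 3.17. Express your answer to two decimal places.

pH = 2.58

HF ⇌ F- + H+
Ka = 10^(−3.17) = 6.76 × 10^-4
Ka = [H+]²/(0.013 − [H+]) = 6.76 × 10^-4
The 5% rule fails; solving [H+]² + Ka·[H+] − Ka·C₀ = 0 exactly:
[H+] = (−Ka + √(Ka² + 4·Ka·C₀))/2 = 2.65 × 10^-3 M
pH = −log(2.65 × 10^-3) = 2.58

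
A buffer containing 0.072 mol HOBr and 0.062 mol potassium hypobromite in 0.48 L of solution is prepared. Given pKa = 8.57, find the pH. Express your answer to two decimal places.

pH = 8.51

pH = pKa + log([A⁻]/[HA]) = 8.57 + log(0.062/0.072)
pH = 8.57 + (-0.065) = 8.51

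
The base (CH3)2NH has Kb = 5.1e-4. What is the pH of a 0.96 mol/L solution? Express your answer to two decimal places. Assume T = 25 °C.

(CH3)2NH + H2O ⇌ (CH3)2NH2+ + OH-
Kb = x²/(0.96 − x) = 5.1 × 10^-4
Since Kb ≪ C₀, x ≈ √(Kb·C₀) = 2.21 × 10^-2 M.
pOH = −log(2.21 × 10^-2) = 1.66; pH = 14.00 − 1.66 = 12.34

pH = 12.34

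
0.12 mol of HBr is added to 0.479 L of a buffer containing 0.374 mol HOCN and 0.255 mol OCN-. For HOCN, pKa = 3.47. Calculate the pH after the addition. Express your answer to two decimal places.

pH = 2.91

After neutralization: n(HOCN) = 0.494 mol, n(OCN-) = 0.135 mol.
Henderson–Hasselbalch with mole ratio 0.135/0.494: pH = 3.47 + (-0.563)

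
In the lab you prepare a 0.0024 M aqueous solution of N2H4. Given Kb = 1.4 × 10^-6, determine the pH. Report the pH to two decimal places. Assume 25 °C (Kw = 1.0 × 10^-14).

pH = 9.76

N2H4 + H2O ⇌ N2H5+ + OH-
From the ICE table, Kb = [OH-]²/(0.0024 − [OH-]) = 1.4 × 10^-6.
Since Kb ≪ C₀, [OH-] ≈ √(Kb·C₀) = 5.80 × 10^-5 M.
pOH = 4.24, so pH = 14.00 − pOH = 9.76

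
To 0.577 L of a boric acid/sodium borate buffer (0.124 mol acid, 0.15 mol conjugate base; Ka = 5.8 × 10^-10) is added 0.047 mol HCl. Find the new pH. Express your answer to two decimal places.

pH = 9.02

After neutralization: n(B(OH)3) = 0.171 mol, n(B(OH)4-) = 0.103 mol.
pKa = −log(5.8 × 10^-10) = 9.237
Henderson–Hasselbalch with mole ratio 0.103/0.171: pH = 9.237 + (-0.220)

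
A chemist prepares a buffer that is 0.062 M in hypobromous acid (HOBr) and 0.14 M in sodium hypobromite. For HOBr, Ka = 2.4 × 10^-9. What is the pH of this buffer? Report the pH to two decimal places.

pH = 8.97

pKa = −log(2.4 × 10^-9) = 8.620
Using pH = pKa + log([base]/[acid]) with [base]/[acid] = 0.14/0.062:
pH = 8.620 + (+0.354) = 8.97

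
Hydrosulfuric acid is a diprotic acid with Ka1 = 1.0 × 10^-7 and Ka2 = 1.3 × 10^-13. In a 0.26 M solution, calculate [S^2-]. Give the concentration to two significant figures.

First ionization gives [H+] ≈ [HS-] = 1.61 × 10^-4 M.
Second step: Ka2 = [H+][S^2-]/[HS-] ≈ [S^2-] (since [H+] ≈ [HS-]).
So [S^2-] ≈ Ka2.

1.3 × 10^-13 M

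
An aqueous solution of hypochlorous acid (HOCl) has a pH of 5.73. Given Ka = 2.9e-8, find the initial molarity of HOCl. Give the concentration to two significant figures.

C₀ = 1.2 × 10^-4 M

[H+] = 10^(-5.73) = 1.86 × 10^-6 M = x
Ka = x²/(C₀ − x) ⇒ C₀ = x + x²/Ka
C₀ = 1.86 × 10^-6 + (1.86 × 10^-6)²/(2.9 × 10^-8) = 1.21 × 10^-4 M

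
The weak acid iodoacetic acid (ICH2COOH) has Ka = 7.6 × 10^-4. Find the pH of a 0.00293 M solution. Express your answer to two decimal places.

pH = 2.94

ICH2COOH ⇌ ICH2COO- + H+
From the ICE table, Ka = [H+]²/(0.00293 − [H+]) = 7.6 × 10^-4.
Here C₀/Ka ≈ 3.86, so the small-[H+] approximation fails. Use the quadratic:
[H+] = [−0.00076 + √(0.00076² + 8.91e-06)]/2 = 1.16 × 10^-3 M
pH = −log(1.16 × 10^-3) = 2.94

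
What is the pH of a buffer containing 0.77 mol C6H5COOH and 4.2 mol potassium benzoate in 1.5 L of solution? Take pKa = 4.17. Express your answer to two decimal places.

pH = 4.91

pH = pKa + log([A⁻]/[HA]) = 4.17 + log(4.2/0.77)
pH = 4.17 + (+0.737) = 4.91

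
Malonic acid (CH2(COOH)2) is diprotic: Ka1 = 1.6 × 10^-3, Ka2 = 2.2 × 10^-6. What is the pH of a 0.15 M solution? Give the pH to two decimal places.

Ka1 ≫ Ka2, so treat the first dissociation as the only significant source of H+.
Ka1 = x²/(0.15 − x) = 1.6 × 10^-3
Solving the quadratic: x = (−Ka1 + √(Ka1² + 4·Ka1·C₀))/2 = 1.47 × 10^-2 M
pH = −log(1.47 × 10^-2) = 1.83

pH = 1.83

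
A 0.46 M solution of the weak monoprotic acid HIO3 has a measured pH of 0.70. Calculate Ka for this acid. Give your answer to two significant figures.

[H+] = 10^(-0.70) = 2.00 × 10^-1 M
At equilibrium [HA] = 0.46 − 2.00 × 10^-1 = 2.60 × 10^-1 M
Ka = [H+][A-]/[HA] = (2.00 × 10^-1)² / 2.60 × 10^-1 = 1.5 × 10^-1

Ka = 1.5 × 10^-1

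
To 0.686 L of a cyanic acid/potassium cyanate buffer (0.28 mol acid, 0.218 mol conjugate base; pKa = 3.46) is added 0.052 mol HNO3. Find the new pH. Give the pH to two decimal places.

After neutralization: n(HOCN) = 0.332 mol, n(OCN-) = 0.166 mol.
pH = pKa + log(n_OCN-/n_HOCN) = 3.46 + log(0.166/0.332) = 3.46 + (-0.301)

pH = 3.16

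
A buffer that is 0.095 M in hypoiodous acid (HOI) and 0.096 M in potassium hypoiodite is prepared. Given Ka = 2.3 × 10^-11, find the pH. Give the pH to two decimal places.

pH = 10.64

pKa = −log(2.3 × 10^-11) = 10.638
pH = pKa + log([A⁻]/[HA]) = 10.638 + log(0.096/0.095)
pH = 10.638 + (+0.005) = 10.64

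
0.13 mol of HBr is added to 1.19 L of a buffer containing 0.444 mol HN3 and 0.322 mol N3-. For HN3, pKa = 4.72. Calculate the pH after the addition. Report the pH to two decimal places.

Added H+ converts N3- to HN3: HN3 → 0.574 mol, N3- → 0.192 mol.
pH = pKa + log([A⁻]/[HA]) = 4.72 + log(0.192/0.574) = 4.72 -0.476

pH = 4.24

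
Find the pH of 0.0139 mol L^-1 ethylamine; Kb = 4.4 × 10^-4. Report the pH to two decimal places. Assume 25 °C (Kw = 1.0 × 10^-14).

pH = 11.35

C2H5NH2 + H2O ⇌ C2H5NH3+ + OH-
Kb = x²/(0.0139 − x) = 4.4 × 10^-4
The 5% rule fails; solving x² + Kb·x − Kb·C₀ = 0 exactly:
x = (−Kb + √(Kb² + 4·Kb·C₀))/2 = 2.26 × 10^-3 M
pOH = 2.65, so pH = 14.00 − pOH = 11.35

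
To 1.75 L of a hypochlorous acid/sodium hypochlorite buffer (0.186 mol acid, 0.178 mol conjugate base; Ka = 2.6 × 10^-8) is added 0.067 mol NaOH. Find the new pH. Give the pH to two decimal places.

pH = 7.90

OH- converts HOCl to OCl-: HOCl → 0.119 mol, OCl- → 0.245 mol.
pKa = −log(2.6 × 10^-8) = 7.585
pH = pKa + log(n_OCl-/n_HOCl) = 7.585 + log(0.245/0.119) = 7.585 + (+0.314)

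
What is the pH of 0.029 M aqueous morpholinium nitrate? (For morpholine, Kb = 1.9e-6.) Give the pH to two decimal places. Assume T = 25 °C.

pH = 4.91

C4H8ONH2+ is the conjugate acid of the weak base C4H8ONH.
Ka = Kw/Kb = 1.0×10^-14 / 1.9 × 10^-6 = 5.26 × 10^-9
Ka = x²/(0.029 − x) = 5.26 × 10^-9
Assume x ≪ 0.029: x ≈ √(5.26 × 10^-9 × 0.029) = 1.24 × 10^-5 M
(x/C₀ = 0.043% < 5%, so the approximation holds.)
pH = −log(1.24 × 10^-5) = 4.91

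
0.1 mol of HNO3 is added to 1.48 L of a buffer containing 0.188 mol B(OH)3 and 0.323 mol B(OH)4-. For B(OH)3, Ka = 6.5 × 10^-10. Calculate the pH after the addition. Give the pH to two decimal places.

pH = 9.08

After neutralization: n(B(OH)3) = 0.288 mol, n(B(OH)4-) = 0.223 mol.
pKa = −log(6.5 × 10^-10) = 9.187
Henderson–Hasselbalch with mole ratio 0.223/0.288: pH = 9.187 + (-0.111)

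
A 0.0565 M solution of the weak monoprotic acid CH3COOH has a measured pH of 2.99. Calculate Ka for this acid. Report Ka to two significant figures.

[H+] = 10^(-2.99) = 1.02 × 10^-3 M
At equilibrium [HA] = 0.0565 − 1.02 × 10^-3 = 5.55 × 10^-2 M
Ka = [H+][A-]/[HA] = (1.02 × 10^-3)² / 5.55 × 10^-2 = 1.9 × 10^-5

Ka = 1.9 × 10^-5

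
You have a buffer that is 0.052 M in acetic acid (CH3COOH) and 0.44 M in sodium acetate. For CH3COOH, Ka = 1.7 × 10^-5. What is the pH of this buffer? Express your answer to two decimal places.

pH = 5.70

pKa = −log(1.7 × 10^-5) = 4.770
Using pH = pKa + log([base]/[acid]) with [base]/[acid] = 0.44/0.052:
pH = 4.770 + (+0.927) = 5.70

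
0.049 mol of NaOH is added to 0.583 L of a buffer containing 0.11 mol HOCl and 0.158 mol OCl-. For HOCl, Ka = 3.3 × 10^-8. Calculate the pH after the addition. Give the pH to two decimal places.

After neutralization: n(HOCl) = 0.061 mol, n(OCl-) = 0.207 mol.
pKa = −log(3.3 × 10^-8) = 7.481
Henderson–Hasselbalch with mole ratio 0.207/0.061: pH = 7.481 + (+0.531)

pH = 8.01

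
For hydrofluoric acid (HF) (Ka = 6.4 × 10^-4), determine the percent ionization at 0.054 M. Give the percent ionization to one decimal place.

10.3%

HF ⇌ F- + H+; let x = [H+] at equilibrium.
Ka = x²/(C₀ − x); solving the quadratic gives x = 5.57 × 10^-3 M.
% ionization = x/C₀ × 100% = 5.57 × 10^-3/0.054 × 100% = 10.3%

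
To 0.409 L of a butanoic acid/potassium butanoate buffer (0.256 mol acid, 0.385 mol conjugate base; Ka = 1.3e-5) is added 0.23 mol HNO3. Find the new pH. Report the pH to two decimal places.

pH = 4.39

Added H+ converts CH3(CH2)2COO- to CH3(CH2)2COOH: CH3(CH2)2COOH → 0.486 mol, CH3(CH2)2COO- → 0.155 mol.
pKa = −log(1.3 × 10^-5) = 4.886
pH = pKa + log([A⁻]/[HA]) = 4.886 + log(0.155/0.486) = 4.886 -0.496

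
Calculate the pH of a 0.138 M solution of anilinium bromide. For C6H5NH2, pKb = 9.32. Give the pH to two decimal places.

C6H5NH3+ is the conjugate acid of the weak base C6H5NH2.
Kb = 10^(−9.32) = 4.79 × 10^-10
Ka = Kw/Kb = 1.0×10^-14 / 4.79 × 10^-10 = 2.09 × 10^-5
Ka = x²/(0.138 − x) = 2.09 × 10^-5
Since Ka ≪ C₀, x ≈ √(Ka·C₀) = 1.70 × 10^-3 M.
(x/C₀ = 1.2% < 5%, so the approximation holds.)
pH = −log(1.70 × 10^-3) = 2.77

pH = 2.77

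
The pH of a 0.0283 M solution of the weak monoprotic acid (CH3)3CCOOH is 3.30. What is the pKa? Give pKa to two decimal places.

[H+] = 10^(-3.30) = 5.01 × 10^-4 M
At equilibrium [HA] = 0.0283 − 5.01 × 10^-4 = 2.78 × 10^-2 M
Ka = [H+][A-]/[HA] = (5.01 × 10^-4)² / 2.78 × 10^-2 = 9.03 × 10^-6
pKa = -log(9.03 × 10^-6) = 5.04

pKa = 5.04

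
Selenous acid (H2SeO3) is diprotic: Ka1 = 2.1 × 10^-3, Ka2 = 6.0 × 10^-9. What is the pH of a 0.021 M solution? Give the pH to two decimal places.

pH = 2.25

Ka1 ≫ Ka2, so treat the first dissociation as the only significant source of H+.
Ka1 = x²/(0.021 − x) = 2.1 × 10^-3
Solving the quadratic: x = (−Ka1 + √(Ka1² + 4·Ka1·C₀))/2 = 5.67 × 10^-3 M
pH = −log(5.67 × 10^-3) = 2.25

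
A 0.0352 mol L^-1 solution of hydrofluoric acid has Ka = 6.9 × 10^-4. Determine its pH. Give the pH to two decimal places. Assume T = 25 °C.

HF ⇌ F- + H+
Ka = x²/(0.0352 − x) = 6.9 × 10^-4
x is not negligible relative to C₀; solve x² + 0.00069·x − 2.43e-05 = 0.
x = [−0.00069 + √(0.00069² + 9.72e-05)]/2 = 4.60 × 10^-3 M
pH = −log(4.60 × 10^-3) = 2.34

pH = 2.34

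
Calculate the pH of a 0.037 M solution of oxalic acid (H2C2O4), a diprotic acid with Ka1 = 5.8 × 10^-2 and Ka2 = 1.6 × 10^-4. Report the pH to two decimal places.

Since Ka1 ≫ Ka2, the first ionization dominates [H+].
Ka1 = x²/(0.037 − x) = 5.8 × 10^-2
Solving the quadratic: x = (−Ka1 + √(Ka1² + 4·Ka1·C₀))/2 = 2.57 × 10^-2 M
pH = −log(2.57 × 10^-2) = 1.59

pH = 1.59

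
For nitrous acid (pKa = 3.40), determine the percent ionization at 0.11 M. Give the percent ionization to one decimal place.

HNO2 ⇌ NO2- + H+; let x = [H+] at equilibrium.
Ka = 10^(−3.40) = 3.98 × 10^-4
Solve x² + 0.000398x − 4.38e-05 = 0 → x = 6.42 × 10^-3 M
% ionization = x/C₀ × 100% = 6.42 × 10^-3/0.11 × 100% = 5.8%

5.8%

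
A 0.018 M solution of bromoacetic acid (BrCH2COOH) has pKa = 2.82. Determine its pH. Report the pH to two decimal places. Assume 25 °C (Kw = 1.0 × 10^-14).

pH = 2.35

BrCH2COOH ⇌ BrCH2COO- + H+
Ka = 10^(−2.82) = 1.51 × 10^-3
Ka = [H+]²/(0.018 − [H+]) = 1.51 × 10^-3
The 5% rule fails; solving [H+]² + Ka·[H+] − Ka·C₀ = 0 exactly:
[H+] = [−0.00151 + √(0.00151² + 0.000109)]/2 = 4.51 × 10^-3 M
pH = −log(4.51 × 10^-3) = 2.35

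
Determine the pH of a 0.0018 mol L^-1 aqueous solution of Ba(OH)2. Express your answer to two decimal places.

Ba(OH)2 is a strong base (each formula unit releases 2 OH-); [OH-] = 0.0036 M.
pOH = -log(0.0036) = 2.44
pH = 14.00 - 2.44 = 11.56

pH = 11.56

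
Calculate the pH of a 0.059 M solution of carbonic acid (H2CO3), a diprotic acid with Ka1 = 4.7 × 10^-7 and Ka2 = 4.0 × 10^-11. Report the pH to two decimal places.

pH = 3.78

Ka1 ≫ Ka2, so treat the first dissociation as the only significant source of H+.
Ka1 = x²/(0.059 − x) = 4.7 × 10^-7
x ≈ √(4.7 × 10^-7 × 0.059) = 1.67 × 10^-4 M
pH = −log(1.67 × 10^-4) = 3.78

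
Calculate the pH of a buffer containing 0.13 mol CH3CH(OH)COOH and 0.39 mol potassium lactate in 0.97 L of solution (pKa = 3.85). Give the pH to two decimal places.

Henderson–Hasselbalch: pH = pKa + log([CH3CH(OH)COO-]/[CH3CH(OH)COOH]) = 3.85 + log(0.39/0.13)
pH = 3.85 + (+0.477) = 4.33

pH = 4.33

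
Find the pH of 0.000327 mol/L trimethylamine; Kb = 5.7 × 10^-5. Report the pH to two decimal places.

pH = 10.05

(CH3)3N + H2O ⇌ (CH3)3NH+ + OH-
From the ICE table, Kb = x²/(0.000327 − x) = 5.7 × 10^-5.
Here C₀/Kb ≈ 5.74, so the small-x approximation fails. Use the quadratic:
x = (−Kb + √(Kb² + 4·Kb·C₀))/2 = 1.11 × 10^-4 M
pOH = 3.95, so pH = 14.00 − pOH = 10.05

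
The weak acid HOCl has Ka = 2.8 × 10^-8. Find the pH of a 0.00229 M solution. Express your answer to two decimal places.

HOCl ⇌ OCl- + H+
Ka = [H+]²/(0.00229 − [H+]) = 2.8 × 10^-8
Neglecting [H+] in the denominator: [H+] = √(2.8 × 10^-8 × 0.00229) = 8.01 × 10^-6 M
([H+]/C₀ = 0.35% < 5%, so the approximation holds.)
pH = −log[H+] = −log(8.01 × 10^-6) = 5.10

pH = 5.10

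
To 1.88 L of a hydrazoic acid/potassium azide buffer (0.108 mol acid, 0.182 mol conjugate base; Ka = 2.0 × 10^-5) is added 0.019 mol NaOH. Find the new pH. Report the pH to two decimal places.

pH = 5.05

After neutralization: n(HN3) = 0.089 mol, n(N3-) = 0.201 mol.
pKa = −log(2.0 × 10^-5) = 4.699
pH = pKa + log(n_N3-/n_HN3) = 4.699 + log(0.201/0.089) = 4.699 + (+0.354)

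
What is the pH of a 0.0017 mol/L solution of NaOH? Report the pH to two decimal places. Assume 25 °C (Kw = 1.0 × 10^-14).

NaOH is a strong base; [OH-] = 0.0017 M.
pOH = -log(0.0017) = 2.77
pH = 14.00 - 2.77 = 11.23

pH = 11.23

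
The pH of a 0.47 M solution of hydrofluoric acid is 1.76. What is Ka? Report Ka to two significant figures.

Ka = 6.7 × 10^-4

[H+] = 10^(-1.76) = 1.74 × 10^-2 M
At equilibrium [HA] = 0.47 − 1.74 × 10^-2 = 4.53 × 10^-1 M
Ka = [H+][A-]/[HA] = (1.74 × 10^-2)² / 4.53 × 10^-1 = 6.7 × 10^-4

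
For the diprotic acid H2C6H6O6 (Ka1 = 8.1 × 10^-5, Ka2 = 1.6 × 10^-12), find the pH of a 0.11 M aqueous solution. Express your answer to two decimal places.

pH = 2.53

Since Ka1 ≫ Ka2, the first ionization dominates [H+].
Ka1 = x²/(0.11 − x) = 8.1 × 10^-5
x ≈ √(8.1 × 10^-5 × 0.11) = 2.98 × 10^-3 M
pH = −log(2.98 × 10^-3) = 2.53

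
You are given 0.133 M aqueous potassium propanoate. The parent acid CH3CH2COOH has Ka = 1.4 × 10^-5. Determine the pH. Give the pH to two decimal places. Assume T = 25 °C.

CH3CH2COO- is the conjugate base of the weak acid CH3CH2COOH.
Kb = Kw/Ka = 1.0×10^-14 / 1.4 × 10^-5 = 7.14 × 10^-10
From the ICE table, Kb = x²/(0.133 − x) = 7.14 × 10^-10.
Since Kb ≪ C₀, x ≈ √(Kb·C₀) = 9.74 × 10^-6 M.
Check: 0.0073% ionized — well under 5%, approximation valid.
pOH = 5.01, so pH = 14.00 − pOH = 8.99

pH = 8.99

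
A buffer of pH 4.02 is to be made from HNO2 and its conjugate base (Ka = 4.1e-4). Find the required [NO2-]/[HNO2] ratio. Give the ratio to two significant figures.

pKa = -log(4.1 × 10^-4) = 3.387
pH = pKa + log(r) ⇒ log(r) = 4.02 − 3.387 = +0.633
r = [NO2-]/[HNO2] = 10^(+0.633) = 4.3

ratio = 4.3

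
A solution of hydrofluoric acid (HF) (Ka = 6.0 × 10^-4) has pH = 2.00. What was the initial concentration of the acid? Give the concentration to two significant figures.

C₀ = 1.8 × 10^-1 M

[H+] = 10^(-2.00) = 1.00 × 10^-2 M = x
Ka = x²/(C₀ − x) ⇒ C₀ = x + x²/Ka
C₀ = 1.00 × 10^-2 + (1.00 × 10^-2)²/(6.0 × 10^-4) = 1.77 × 10^-1 M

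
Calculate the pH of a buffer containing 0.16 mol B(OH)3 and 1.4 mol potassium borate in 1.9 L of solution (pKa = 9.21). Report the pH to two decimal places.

Henderson–Hasselbalch: pH = pKa + log([B(OH)4-]/[B(OH)3]) = 9.21 + log(1.4/0.16)
pH = 9.21 + (+0.942) = 10.15

pH = 10.15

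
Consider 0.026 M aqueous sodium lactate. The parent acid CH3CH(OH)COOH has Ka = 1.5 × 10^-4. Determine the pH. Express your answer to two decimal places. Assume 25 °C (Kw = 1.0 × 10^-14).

pH = 8.12

CH3CH(OH)COO- is the conjugate base of the weak acid CH3CH(OH)COOH.
Kb = Kw/Ka = 1.0×10^-14 / 1.5 × 10^-4 = 6.67 × 10^-11
Kb = [OH-]²/(0.026 − [OH-]) = 6.67 × 10^-11
Assume [OH-] ≪ 0.026: [OH-] ≈ √(6.67 × 10^-11 × 0.026) = 1.32 × 10^-6 M
([OH-]/C₀ = 0.0051% < 5%, so the approximation holds.)
pOH = 5.88, so pH = 14.00 − pOH = 8.12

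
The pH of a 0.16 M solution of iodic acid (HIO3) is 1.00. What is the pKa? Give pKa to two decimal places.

[H+] = 10^(-1.00) = 1.00 × 10^-1 M
At equilibrium [HA] = 0.16 − 1.00 × 10^-1 = 6.00 × 10^-2 M
Ka = [H+][A-]/[HA] = (1.00 × 10^-1)² / 6.00 × 10^-2 = 1.67 × 10^-1
pKa = -log(1.67 × 10^-1) = 0.78

pKa = 0.78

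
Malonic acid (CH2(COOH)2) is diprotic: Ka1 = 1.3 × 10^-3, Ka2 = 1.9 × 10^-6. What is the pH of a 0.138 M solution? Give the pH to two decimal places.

pH = 1.89

Since Ka1 ≫ Ka2, the first ionization dominates [H+].
Ka1 = x²/(0.138 − x) = 1.3 × 10^-3
Solving the quadratic: x = (−Ka1 + √(Ka1² + 4·Ka1·C₀))/2 = 1.28 × 10^-2 M
pH = −log(1.28 × 10^-2) = 1.89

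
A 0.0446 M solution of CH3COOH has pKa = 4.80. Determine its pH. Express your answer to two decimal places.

CH3COOH ⇌ CH3COO- + H+
Ka = 10^(−4.80) = 1.58 × 10^-5
From the ICE table, Ka = [H+]²/(0.0446 − [H+]) = 1.58 × 10^-5.
Neglecting [H+] in the denominator: [H+] = √(1.58 × 10^-5 × 0.0446) = 8.39 × 10^-4 M
pH = −log[H+] = −log(8.39 × 10^-4) = 3.08

pH = 3.08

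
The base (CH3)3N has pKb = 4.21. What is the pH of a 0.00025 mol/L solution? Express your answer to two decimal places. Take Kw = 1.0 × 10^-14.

(CH3)3N + H2O ⇌ (CH3)3NH+ + OH-
Kb = 10^(−4.21) = 6.17 × 10^-5
Let x = [OH-] at equilibrium. Kb = x²/(0.00025 − x).
The 5% rule fails; solving x² + Kb·x − Kb·C₀ = 0 exactly:
x = [−6.17e-05 + √(6.17e-05² + 6.17e-08)]/2 = 9.71 × 10^-5 M
pOH = 4.01, so pH = 14.00 − pOH = 9.99

pH = 9.99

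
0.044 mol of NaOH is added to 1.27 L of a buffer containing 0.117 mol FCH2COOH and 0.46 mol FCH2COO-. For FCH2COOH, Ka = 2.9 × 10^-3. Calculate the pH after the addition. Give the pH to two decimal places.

pH = 3.38

OH- converts FCH2COOH to FCH2COO-: FCH2COOH → 0.073 mol, FCH2COO- → 0.504 mol.
pKa = −log(2.9 × 10^-3) = 2.538
Henderson–Hasselbalch with mole ratio 0.504/0.073: pH = 2.538 + (+0.839)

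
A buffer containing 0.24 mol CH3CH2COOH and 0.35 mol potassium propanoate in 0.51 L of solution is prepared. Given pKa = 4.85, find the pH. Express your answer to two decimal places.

Henderson–Hasselbalch: pH = pKa + log([CH3CH2COO-]/[CH3CH2COOH]) = 4.85 + log(0.35/0.24)
pH = 4.85 + (+0.164) = 5.01

pH = 5.01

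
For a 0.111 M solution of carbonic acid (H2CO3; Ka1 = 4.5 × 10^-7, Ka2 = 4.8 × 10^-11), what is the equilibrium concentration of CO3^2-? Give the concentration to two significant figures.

4.8 × 10^-11 M

First ionization gives [H+] ≈ [HCO3-] = 2.23 × 10^-4 M.
Second step: Ka2 = [H+][CO3^2-]/[HCO3-] ≈ [CO3^2-] (since [H+] ≈ [HCO3-]).
So [CO3^2-] ≈ Ka2.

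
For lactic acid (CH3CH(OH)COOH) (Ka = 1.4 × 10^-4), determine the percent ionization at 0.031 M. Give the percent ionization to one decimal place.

6.5%

CH3CH(OH)COOH ⇌ CH3CH(OH)COO- + H+; let x = [H+] at equilibrium.
Ka = x²/(C₀ − x); solving the quadratic gives x = 2.01 × 10^-3 M.
% ionization = x/C₀ × 100% = 2.01 × 10^-3/0.031 × 100% = 6.5%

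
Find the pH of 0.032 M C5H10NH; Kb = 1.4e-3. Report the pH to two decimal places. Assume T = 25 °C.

pH = 11.78

C5H10NH + H2O ⇌ C5H10NH2+ + OH-
Kb = x²/(0.032 − x) = 1.4 × 10^-3
Here C₀/Kb ≈ 22.9, so the small-x approximation fails. Use the quadratic:
x = [−0.0014 + √(0.0014² + 0.000179)]/2 = 6.03 × 10^-3 M
pOH = 2.22, so pH = 14.00 − pOH = 11.78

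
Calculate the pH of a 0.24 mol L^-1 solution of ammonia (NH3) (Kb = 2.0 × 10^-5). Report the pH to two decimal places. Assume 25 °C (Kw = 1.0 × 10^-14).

pH = 11.34

NH3 + H2O ⇌ NH4+ + OH-
Kb = x²/(0.24 − x) = 2.0 × 10^-5
Neglecting x in the denominator: x = √(2.0 × 10^-5 × 0.24) = 2.19 × 10^-3 M
pOH = −log(2.19 × 10^-3) = 2.66; pH = 14.00 − 2.66 = 11.34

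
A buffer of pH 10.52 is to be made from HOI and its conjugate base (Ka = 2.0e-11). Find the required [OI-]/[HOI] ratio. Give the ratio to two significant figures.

ratio = 0.66

pKa = -log(2.0 × 10^-11) = 10.699
pH = pKa + log(r) ⇒ log(r) = 10.52 − 10.699 = -0.179
r = [OI-]/[HOI] = 10^(-0.179) = 0.662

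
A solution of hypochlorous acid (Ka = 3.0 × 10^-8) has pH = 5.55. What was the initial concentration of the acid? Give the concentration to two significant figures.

[H+] = 10^(-5.55) = 2.82 × 10^-6 M = x
Ka = x²/(C₀ − x) ⇒ C₀ = x + x²/Ka
C₀ = 2.82 × 10^-6 + (2.82 × 10^-6)²/(3.0 × 10^-8) = 2.68 × 10^-4 M

C₀ = 2.7 × 10^-4 M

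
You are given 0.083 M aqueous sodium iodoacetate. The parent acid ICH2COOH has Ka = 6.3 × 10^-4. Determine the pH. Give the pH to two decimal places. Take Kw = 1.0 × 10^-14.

ICH2COO- is the conjugate base of the weak acid ICH2COOH.
Kb = Kw/Ka = 1.0×10^-14 / 6.3 × 10^-4 = 1.59 × 10^-11
Kb = x²/(0.083 − x) = 1.59 × 10^-11
Neglecting x in the denominator: x = √(1.59 × 10^-11 × 0.083) = 1.15 × 10^-6 M
pOH = 5.94, so pH = 14.00 − pOH = 8.06

pH = 8.06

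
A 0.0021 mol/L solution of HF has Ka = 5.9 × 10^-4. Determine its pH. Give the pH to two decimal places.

pH = 3.07

HF ⇌ F- + H+
Ka = x²/(0.0021 − x) = 5.9 × 10^-4
The 5% rule fails; solving x² + Ka·x − Ka·C₀ = 0 exactly:
x = [−0.00059 + √(0.00059² + 4.96e-06)]/2 = 8.57 × 10^-4 M
pH = −log[H+] = −log(8.57 × 10^-4) = 3.07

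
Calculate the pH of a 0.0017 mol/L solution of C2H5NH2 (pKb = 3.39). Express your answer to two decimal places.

pH = 10.81

C2H5NH2 + H2O ⇌ C2H5NH3+ + OH-
Kb = 10^(−3.39) = 4.07 × 10^-4
From the ICE table, Kb = x²/(0.0017 − x) = 4.07 × 10^-4.
x is not negligible relative to C₀; solve x² + 0.000407·x − 6.92e-07 = 0.
x = (−Kb + √(Kb² + 4·Kb·C₀))/2 = 6.53 × 10^-4 M
pOH = 3.19, so pH = 14.00 − pOH = 10.81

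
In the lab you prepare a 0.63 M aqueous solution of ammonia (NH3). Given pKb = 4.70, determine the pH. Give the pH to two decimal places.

NH3 + H2O ⇌ NH4+ + OH-
Kb = 10^(−4.70) = 2.00 × 10^-5
Kb = [OH-]²/(0.63 − [OH-]) = 2.00 × 10^-5
Since Kb ≪ C₀, [OH-] ≈ √(Kb·C₀) = 3.55 × 10^-3 M.
Check: 0.56% ionized — well under 5%, approximation valid.
pOH = −log(3.55 × 10^-3) = 2.45; pH = 14.00 − 2.45 = 11.55

pH = 11.55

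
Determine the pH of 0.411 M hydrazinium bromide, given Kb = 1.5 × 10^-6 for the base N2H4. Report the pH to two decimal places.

N2H5+ is the conjugate acid of the weak base N2H4.
Ka = Kw/Kb = 1.0×10^-14 / 1.5 × 10^-6 = 6.67 × 10^-9
Ka = [H+]²/(0.411 − [H+]) = 6.67 × 10^-9
Neglecting [H+] in the denominator: [H+] = √(6.67 × 10^-9 × 0.411) = 5.24 × 10^-5 M
pH = −log[H+] = −log(5.24 × 10^-5) = 4.28

pH = 4.28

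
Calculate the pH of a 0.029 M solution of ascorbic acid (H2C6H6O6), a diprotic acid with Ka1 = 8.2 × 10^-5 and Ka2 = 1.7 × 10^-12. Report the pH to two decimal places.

Ka1 ≫ Ka2, so treat the first dissociation as the only significant source of H+.
Ka1 = x²/(0.029 − x) = 8.2 × 10^-5
Solving the quadratic: x = (−Ka1 + √(Ka1² + 4·Ka1·C₀))/2 = 1.50 × 10^-3 M
pH = −log(1.50 × 10^-3) = 2.82

pH = 2.82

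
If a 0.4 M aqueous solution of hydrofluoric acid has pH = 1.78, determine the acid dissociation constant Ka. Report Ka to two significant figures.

Ka = 7.2 × 10^-4

[H+] = 10^(-1.78) = 1.66 × 10^-2 M
At equilibrium [HA] = 0.4 − 1.66 × 10^-2 = 3.83 × 10^-1 M
Ka = [H+][A-]/[HA] = (1.66 × 10^-2)² / 3.83 × 10^-1 = 7.2 × 10^-4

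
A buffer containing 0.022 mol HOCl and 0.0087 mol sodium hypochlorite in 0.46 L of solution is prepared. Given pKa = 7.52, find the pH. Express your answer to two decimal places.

Using pH = pKa + log([base]/[acid]) with [base]/[acid] = 0.0087/0.022:
pH = 7.52 + (-0.403) = 7.12

pH = 7.12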